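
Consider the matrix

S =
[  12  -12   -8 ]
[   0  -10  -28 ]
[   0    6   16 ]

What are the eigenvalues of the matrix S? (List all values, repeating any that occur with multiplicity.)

2, 4, 12

Compute the characteristic polynomial p(λ) = det(λI - S).
Cofactor expansion gives p(λ) = λ^3 - 18λ^2 + 80λ - 96.
Try λ = 4: p(4) = 0, so 4 is a root.
Factor out (λ - 4): p(λ) = (λ - 4)·(λ^2 - 14λ + 24).
The quadratic factors as (λ - 2)·(λ - 12).
Eigenvalues: 2, 4, 12.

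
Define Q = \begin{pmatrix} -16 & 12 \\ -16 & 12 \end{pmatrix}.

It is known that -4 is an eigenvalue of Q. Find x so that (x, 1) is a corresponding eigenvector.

We need (Q + 4I)v = 0.
Q + 4I = [[-12, 12], [-16, 16]].
Row 1: (-12)·x + (12)·1 = 0
Row 2: (-16)·x + (16)·1 = 0
Solving gives x = 1.
Check: Q·(1, 1) = (-4, -4) = -4·(1, 1).

1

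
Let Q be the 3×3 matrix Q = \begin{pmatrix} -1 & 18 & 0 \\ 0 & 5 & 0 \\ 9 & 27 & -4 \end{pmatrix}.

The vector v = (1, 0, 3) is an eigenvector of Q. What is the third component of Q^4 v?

3

First find the eigenvalue: Qv = (-1, 0, -3) = -1·(1, 0, 3), so λ = -1.
Then Q^4 v = λ^4·v = (-1)^4·(1, 0, 3) = 1·(1, 0, 3) = (1, 0, 3).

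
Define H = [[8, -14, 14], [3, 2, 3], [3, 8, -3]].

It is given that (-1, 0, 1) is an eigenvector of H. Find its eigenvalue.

-6

Compute Hv: H·(-1, 0, 1) = (6, 0, -6).
Since Hv = λv, compare component 1: 6 = λ·-1, so λ = -6.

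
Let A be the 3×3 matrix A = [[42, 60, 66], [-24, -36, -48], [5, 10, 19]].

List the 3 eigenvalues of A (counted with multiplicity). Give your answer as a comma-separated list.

4, 9, 12

Set up det(sI - A) = 0.
Expanding along the first row, p(s) = s^3 - 25s^2 + 192s - 432.
Since p(4) = 0, s = 4 is a root.
Factor out (s - 4): p(s) = (s - 4)·(s^2 - 21s + 108).
The quadratic factors as (s - 9)·(s - 12).
Eigenvalues: 4, 9, 12.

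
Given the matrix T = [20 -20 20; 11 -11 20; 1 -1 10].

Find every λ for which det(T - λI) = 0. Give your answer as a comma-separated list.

0, 9, 10

Compute the characteristic polynomial p(t) = det(tI - T).
Expanding the 3×3 determinant: p(t) = t^3 - 19t^2 + 90t.
Rational-root test: t = 0 gives p(0) = 0.
Factor out t: p(t) = t·(t^2 - 19t + 90).
The quadratic factors as (t - 9)·(t - 10).
Eigenvalues: 0, 9, 10.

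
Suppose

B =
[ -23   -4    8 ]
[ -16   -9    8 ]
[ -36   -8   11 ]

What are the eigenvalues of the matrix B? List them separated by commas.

Compute the characteristic polynomial p(lambda) = det(lambda·I - B).
Expanding the 3×3 determinant: p(lambda) = lambda^3 + 21·lambda^2 + 143·lambda + 315.
Since p(-5) = 0, lambda = -5 is a root.
Factor out (lambda + 5): p(lambda) = (lambda + 5)·(lambda^2 + 16·lambda + 63).
The quadratic factors as (lambda + 9)·(lambda + 7).
Eigenvalues: -9, -7, -5.

-9, -7, -5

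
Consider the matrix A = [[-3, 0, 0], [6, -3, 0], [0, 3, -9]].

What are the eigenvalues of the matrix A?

-9, -3, -3

A is lower triangular, so its eigenvalues are the diagonal entries.
Diagonal: -3, -3, -9.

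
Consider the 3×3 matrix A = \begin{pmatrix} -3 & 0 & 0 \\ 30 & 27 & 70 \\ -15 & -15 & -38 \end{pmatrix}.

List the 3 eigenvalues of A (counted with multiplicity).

-8, -3, -3

Compute the characteristic polynomial p(lambda) = det(lambda·I - A).
Cofactor expansion gives p(lambda) = lambda^3 + 14·lambda^2 + 57·lambda + 72.
Rational-root test: lambda = -3 gives p(-3) = 0.
Dividing by (lambda + 3) leaves lambda^2 + 11·lambda + 24.
The quadratic factors as (lambda + 8)·(lambda + 3).
Eigenvalues: -8, -3, -3.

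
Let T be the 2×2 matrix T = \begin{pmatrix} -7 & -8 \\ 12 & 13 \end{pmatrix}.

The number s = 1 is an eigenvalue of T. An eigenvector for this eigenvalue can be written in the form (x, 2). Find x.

-2

We need (T - 1I)v = 0.
T - 1I = [[-8, -8], [12, 12]].
Row 1: (-8)·x + (-8)·2 = 0
Row 2: (12)·x + (12)·2 = 0
Solving gives x = -2.
Check: T·(-2, 2) = (-2, 2) = 1·(-2, 2).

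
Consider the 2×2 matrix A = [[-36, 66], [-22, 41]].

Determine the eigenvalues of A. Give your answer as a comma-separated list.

-3, 8

det(A - tI) = (-36 - t)(41 - t) - (66)·(-22) = t^2 - 5t - 24.
This factors as (t + 3)·(t - 8) = 0.
Eigenvalues: -3, 8.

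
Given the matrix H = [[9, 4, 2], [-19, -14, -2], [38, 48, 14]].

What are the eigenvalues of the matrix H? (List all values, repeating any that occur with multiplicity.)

-10, 9, 10

The characteristic polynomial is p(t) = det(tI - H).
Expanding along the first row, p(t) = t^3 - 9t^2 - 100t + 900.
Since p(-10) = 0, t = -10 is a root.
Dividing by (t + 10) leaves t^2 - 19t + 90.
The quadratic factors as (t - 9)·(t - 10).
Eigenvalues: -10, 9, 10.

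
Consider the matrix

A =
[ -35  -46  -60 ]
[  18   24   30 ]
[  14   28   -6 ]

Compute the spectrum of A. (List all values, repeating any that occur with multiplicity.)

-12, -6, 1

Compute the characteristic polynomial p(λ) = det(λI - A).
Cofactor expansion gives p(λ) = λ^3 + 17λ^2 + 54λ - 72.
Since p(-6) = 0, λ = -6 is a root.
Dividing by (λ + 6) leaves λ^2 + 11λ - 12.
The quadratic factors as (λ + 12)·(λ - 1).
Eigenvalues: -12, -6, 1.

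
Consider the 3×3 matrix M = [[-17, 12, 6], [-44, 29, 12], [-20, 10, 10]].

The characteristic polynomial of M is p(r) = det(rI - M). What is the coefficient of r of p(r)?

155

p(r) = r^3 - 22r^2 + 155r - 350.
The coefficient of r is 155.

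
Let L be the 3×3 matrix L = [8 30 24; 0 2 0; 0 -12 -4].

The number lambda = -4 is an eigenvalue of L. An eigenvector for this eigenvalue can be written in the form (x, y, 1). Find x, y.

We need (L + 4I)v = 0.
L + 4I = [[12, 30, 24], [0, 6, 0], [0, -12, 0]].
Row 1: (12)·x + (30)·y + (24)·1 = 0
Row 2: (0)·x + (6)·y + (0)·1 = 0
Row 3: (0)·x + (-12)·y + (0)·1 = 0
Solving gives x = -2, y = 0.
Check: L·(-2, 0, 1) = (8, 0, -4) = -4·(-2, 0, 1).

-2, 0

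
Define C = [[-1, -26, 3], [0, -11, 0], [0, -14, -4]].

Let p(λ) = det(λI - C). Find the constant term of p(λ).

44

p(λ) = λ^3 + 16λ^2 + 59λ + 44.
The constant term is 44.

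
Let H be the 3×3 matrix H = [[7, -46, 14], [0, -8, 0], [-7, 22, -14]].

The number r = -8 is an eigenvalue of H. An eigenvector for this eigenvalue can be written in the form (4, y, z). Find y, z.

1, -1

We need (H + 8I)v = 0.
H + 8I = [[15, -46, 14], [0, 0, 0], [-7, 22, -6]].
Row 1: (15)·4 + (-46)·y + (14)·z = 0
Row 2: (0)·4 + (0)·y + (0)·z = 0
Row 3: (-7)·4 + (22)·y + (-6)·z = 0
Solving gives y = 1, z = -1.
Check: H·(4, 1, -1) = (-32, -8, 8) = -8·(4, 1, -1).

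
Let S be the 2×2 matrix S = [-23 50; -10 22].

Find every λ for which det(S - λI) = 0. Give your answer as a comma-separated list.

det(S - sI) = (-23 - s)(22 - s) - (50)·(-10) = s^2 + s - 6.
This factors as (s + 3)·(s - 2) = 0.
Eigenvalues: -3, 2.

-3, 2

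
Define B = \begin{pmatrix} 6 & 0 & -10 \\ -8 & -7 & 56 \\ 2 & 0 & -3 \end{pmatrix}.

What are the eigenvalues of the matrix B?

The characteristic polynomial is p(λ) = det(λI - B).
Cofactor expansion gives p(λ) = λ^3 + 4λ^2 - 19λ + 14.
Since p(2) = 0, λ = 2 is a root.
Factor out (λ - 2): p(λ) = (λ - 2)·(λ^2 + 6λ - 7).
The quadratic factors as (λ + 7)·(λ - 1).
Eigenvalues: -7, 1, 2.

-7, 1, 2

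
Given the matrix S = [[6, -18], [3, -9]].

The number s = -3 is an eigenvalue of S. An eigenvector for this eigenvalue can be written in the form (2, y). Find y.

1

We need (S + 3I)v = 0.
S + 3I = [[9, -18], [3, -6]].
Row 1: (9)·2 + (-18)·y = 0
Row 2: (3)·2 + (-6)·y = 0
Solving gives y = 1.
Check: S·(2, 1) = (-6, -3) = -3·(2, 1).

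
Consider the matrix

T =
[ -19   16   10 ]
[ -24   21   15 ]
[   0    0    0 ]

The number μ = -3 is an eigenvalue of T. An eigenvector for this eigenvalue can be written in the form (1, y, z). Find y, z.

We need (T + 3I)v = 0.
T + 3I = [[-16, 16, 10], [-24, 24, 15], [0, 0, 3]].
Row 1: (-16)·1 + (16)·y + (10)·z = 0
Row 2: (-24)·1 + (24)·y + (15)·z = 0
Row 3: (0)·1 + (0)·y + (3)·z = 0
Solving gives y = 1, z = 0.
Check: T·(1, 1, 0) = (-3, -3, 0) = -3·(1, 1, 0).

1, 0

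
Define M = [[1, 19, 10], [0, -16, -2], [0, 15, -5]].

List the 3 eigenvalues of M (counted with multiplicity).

Set up det(sI - M) = 0.
Expanding the 3×3 determinant: p(s) = s^3 + 20s^2 + 89s - 110.
Try s = 1: p(1) = 0, so 1 is a root.
Factor out (s - 1): p(s) = (s - 1)·(s^2 + 21s + 110).
The quadratic factors as (s + 11)·(s + 10).
Eigenvalues: -11, -10, 1.

-11, -10, 1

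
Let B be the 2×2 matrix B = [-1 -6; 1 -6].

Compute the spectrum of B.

-4, -3

det(B - rI) = (-1 - r)(-6 - r) - (-6)·(1) = r^2 + 7r + 12.
This factors as (r + 4)·(r + 3) = 0.
Eigenvalues: -4, -3.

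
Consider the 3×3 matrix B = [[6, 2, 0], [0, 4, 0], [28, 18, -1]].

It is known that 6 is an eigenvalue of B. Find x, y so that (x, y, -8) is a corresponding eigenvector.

We need (B - 6I)v = 0.
B - 6I = [[0, 2, 0], [0, -2, 0], [28, 18, -7]].
Row 1: (0)·x + (2)·y + (0)·-8 = 0
Row 2: (0)·x + (-2)·y + (0)·-8 = 0
Row 3: (28)·x + (18)·y + (-7)·-8 = 0
Solving gives x = -2, y = 0.
Check: B·(-2, 0, -8) = (-12, 0, -48) = 6·(-2, 0, -8).

-2, 0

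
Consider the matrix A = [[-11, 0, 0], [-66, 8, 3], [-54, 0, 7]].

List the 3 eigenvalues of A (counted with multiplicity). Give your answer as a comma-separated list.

Compute the characteristic polynomial p(lambda) = det(lambda·I - A).
Expanding the 3×3 determinant: p(lambda) = lambda^3 - 4·lambda^2 - 109·lambda + 616.
Try lambda = 7: p(7) = 0, so 7 is a root.
Factor out (lambda - 7): p(lambda) = (lambda - 7)·(lambda^2 + 3·lambda - 88).
The quadratic factors as (lambda + 11)·(lambda - 8).
Eigenvalues: -11, 7, 8.

-11, 7, 8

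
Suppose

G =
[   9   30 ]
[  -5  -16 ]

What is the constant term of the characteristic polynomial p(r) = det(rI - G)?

6

p(0) = det(0·I − G) = det(−G) = (−1)^2·det(G).
det(G) = 6, so p(0) = 6.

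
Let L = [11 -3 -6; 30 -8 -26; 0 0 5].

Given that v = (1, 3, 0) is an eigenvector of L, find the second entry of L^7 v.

384

First find the eigenvalue: Lv = (2, 6, 0) = 2·(1, 3, 0), so λ = 2.
Then L^7 v = λ^7·v = 2^7·(1, 3, 0) = 128·(1, 3, 0) = (128, 384, 0).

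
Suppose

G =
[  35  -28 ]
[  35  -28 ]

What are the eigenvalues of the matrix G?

det(G - sI) = (35 - s)(-28 - s) - (-28)·(35) = s^2 - 7s.
This factors as s·(s - 7) = 0.
Eigenvalues: 0, 7.

0, 7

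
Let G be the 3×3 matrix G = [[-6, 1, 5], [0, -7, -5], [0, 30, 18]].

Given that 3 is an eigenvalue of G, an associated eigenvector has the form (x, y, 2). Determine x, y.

1, -1

We need (G - 3I)v = 0.
G - 3I = [[-9, 1, 5], [0, -10, -5], [0, 30, 15]].
Row 1: (-9)·x + (1)·y + (5)·2 = 0
Row 2: (0)·x + (-10)·y + (-5)·2 = 0
Row 3: (0)·x + (30)·y + (15)·2 = 0
Solving gives x = 1, y = -1.
Check: G·(1, -1, 2) = (3, -3, 6) = 3·(1, -1, 2).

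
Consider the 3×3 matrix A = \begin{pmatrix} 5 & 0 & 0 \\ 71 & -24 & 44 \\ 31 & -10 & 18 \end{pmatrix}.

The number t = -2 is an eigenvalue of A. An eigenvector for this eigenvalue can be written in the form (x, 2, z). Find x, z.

0, 1

We need (A + 2I)v = 0.
A + 2I = [[7, 0, 0], [71, -22, 44], [31, -10, 20]].
Row 1: (7)·x + (0)·2 + (0)·z = 0
Row 2: (71)·x + (-22)·2 + (44)·z = 0
Row 3: (31)·x + (-10)·2 + (20)·z = 0
Solving gives x = 0, z = 1.
Check: A·(0, 2, 1) = (0, -4, -2) = -2·(0, 2, 1).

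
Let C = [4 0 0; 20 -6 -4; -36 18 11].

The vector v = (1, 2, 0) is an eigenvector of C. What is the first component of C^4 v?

First find the eigenvalue: Cv = (4, 8, 0) = 4·(1, 2, 0), so λ = 4.
Then C^4 v = λ^4·v = 4^4·(1, 2, 0) = 256·(1, 2, 0) = (256, 512, 0).

256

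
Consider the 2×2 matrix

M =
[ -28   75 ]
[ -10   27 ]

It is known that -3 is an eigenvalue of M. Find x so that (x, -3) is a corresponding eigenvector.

We need (M + 3I)v = 0.
M + 3I = [[-25, 75], [-10, 30]].
Row 1: (-25)·x + (75)·-3 = 0
Row 2: (-10)·x + (30)·-3 = 0
Solving gives x = -9.
Check: M·(-9, -3) = (27, 9) = -3·(-9, -3).

-9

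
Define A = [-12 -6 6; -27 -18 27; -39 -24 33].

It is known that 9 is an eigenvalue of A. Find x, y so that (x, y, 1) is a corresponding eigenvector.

We need (A - 9I)v = 0.
A - 9I = [[-21, -6, 6], [-27, -27, 27], [-39, -24, 24]].
Row 1: (-21)·x + (-6)·y + (6)·1 = 0
Row 2: (-27)·x + (-27)·y + (27)·1 = 0
Row 3: (-39)·x + (-24)·y + (24)·1 = 0
Solving gives x = 0, y = 1.
Check: A·(0, 1, 1) = (0, 9, 9) = 9·(0, 1, 1).

0, 1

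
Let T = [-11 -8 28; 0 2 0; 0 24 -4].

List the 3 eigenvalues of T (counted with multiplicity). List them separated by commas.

Set up det(μI - T) = 0.
Cofactor expansion gives p(μ) = μ^3 + 13μ^2 + 14μ - 88.
Try μ = -11: p(-11) = 0, so -11 is a root.
Factor out (μ + 11): p(μ) = (μ + 11)·(μ^2 + 2μ - 8).
The quadratic factors as (μ + 4)·(μ - 2).
Eigenvalues: -11, -4, 2.

-11, -4, 2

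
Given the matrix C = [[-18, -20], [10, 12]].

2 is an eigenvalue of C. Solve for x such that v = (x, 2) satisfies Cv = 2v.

We need (C - 2I)v = 0.
C - 2I = [[-20, -20], [10, 10]].
Row 1: (-20)·x + (-20)·2 = 0
Row 2: (10)·x + (10)·2 = 0
Solving gives x = -2.
Check: C·(-2, 2) = (-4, 4) = 2·(-2, 2).

-2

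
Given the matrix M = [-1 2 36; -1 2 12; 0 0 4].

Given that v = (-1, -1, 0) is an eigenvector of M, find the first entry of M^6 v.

First find the eigenvalue: Mv = (-1, -1, 0) = 1·(-1, -1, 0), so λ = 1.
Then M^6 v = λ^6·v = 1^6·(-1, -1, 0) = 1·(-1, -1, 0) = (-1, -1, 0).

-1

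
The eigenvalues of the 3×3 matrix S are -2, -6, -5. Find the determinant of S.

det(S) is the product of the eigenvalues: (-2) · (-6) · (-5) = -60.

-60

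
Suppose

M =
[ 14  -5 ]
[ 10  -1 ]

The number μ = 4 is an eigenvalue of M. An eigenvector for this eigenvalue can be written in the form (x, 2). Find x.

We need (M - 4I)v = 0.
M - 4I = [[10, -5], [10, -5]].
Row 1: (10)·x + (-5)·2 = 0
Row 2: (10)·x + (-5)·2 = 0
Solving gives x = 1.
Check: M·(1, 2) = (4, 8) = 4·(1, 2).

1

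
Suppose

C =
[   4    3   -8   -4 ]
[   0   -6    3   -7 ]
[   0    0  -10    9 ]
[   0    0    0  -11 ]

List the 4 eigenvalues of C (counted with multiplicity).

-11, -10, -6, 4

C is upper triangular, so its eigenvalues are the diagonal entries.
Diagonal: 4, -6, -10, -11.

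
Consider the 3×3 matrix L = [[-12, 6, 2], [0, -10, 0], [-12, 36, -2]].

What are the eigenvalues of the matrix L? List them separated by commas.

Compute the characteristic polynomial p(λ) = det(λI - L).
Cofactor expansion gives p(λ) = λ^3 + 24λ^2 + 188λ + 480.
Rational-root test: λ = -10 gives p(-10) = 0.
Dividing by (λ + 10) leaves λ^2 + 14λ + 48.
The quadratic factors as (λ + 8)·(λ + 6).
Eigenvalues: -10, -8, -6.

-10, -8, -6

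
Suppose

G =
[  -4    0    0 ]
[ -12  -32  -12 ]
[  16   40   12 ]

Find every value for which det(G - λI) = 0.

-12, -8, -4

The characteristic polynomial is p(μ) = det(μI - G).
Expanding along the first row, p(μ) = μ^3 + 24μ^2 + 176μ + 384.
Rational-root test: μ = -8 gives p(-8) = 0.
Factor out (μ + 8): p(μ) = (μ + 8)·(μ^2 + 16μ + 48).
The quadratic factors as (μ + 12)·(μ + 4).
Eigenvalues: -12, -8, -4.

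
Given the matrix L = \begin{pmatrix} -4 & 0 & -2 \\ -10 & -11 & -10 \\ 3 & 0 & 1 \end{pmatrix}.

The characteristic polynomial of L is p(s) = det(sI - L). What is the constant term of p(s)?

22

p(s) = s^3 + 14s^2 + 35s + 22.
The constant term is 22.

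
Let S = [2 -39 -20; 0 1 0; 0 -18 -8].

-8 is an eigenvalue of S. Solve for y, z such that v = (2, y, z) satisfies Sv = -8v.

We need (S + 8I)v = 0.
S + 8I = [[10, -39, -20], [0, 9, 0], [0, -18, 0]].
Row 1: (10)·2 + (-39)·y + (-20)·z = 0
Row 2: (0)·2 + (9)·y + (0)·z = 0
Row 3: (0)·2 + (-18)·y + (0)·z = 0
Solving gives y = 0, z = 1.
Check: S·(2, 0, 1) = (-16, 0, -8) = -8·(2, 0, 1).

0, 1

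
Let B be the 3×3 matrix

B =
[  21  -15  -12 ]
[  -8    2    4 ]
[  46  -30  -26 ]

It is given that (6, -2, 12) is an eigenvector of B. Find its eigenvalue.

Compute Bv: B·(6, -2, 12) = (12, -4, 24).
Since Bv = λv, compare component 1: 12 = λ·6, so λ = 2.

2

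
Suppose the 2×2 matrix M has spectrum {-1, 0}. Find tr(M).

trace(M) is the sum of the eigenvalues: (-1) + (0) = -1.

-1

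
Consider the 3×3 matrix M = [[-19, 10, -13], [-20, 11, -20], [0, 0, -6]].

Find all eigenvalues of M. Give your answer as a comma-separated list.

Compute the characteristic polynomial p(λ) = det(λI - M).
Expanding along the first row, p(λ) = λ^3 + 14λ^2 + 39λ - 54.
Rational-root test: λ = -9 gives p(-9) = 0.
Dividing by (λ + 9) leaves λ^2 + 5λ - 6.
The quadratic factors as (λ + 6)·(λ - 1).
Eigenvalues: -9, -6, 1.

-9, -6, 1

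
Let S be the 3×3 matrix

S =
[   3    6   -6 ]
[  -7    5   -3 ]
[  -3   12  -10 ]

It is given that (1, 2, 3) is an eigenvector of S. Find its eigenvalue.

Compute Sv: S·(1, 2, 3) = (-3, -6, -9).
Since Sv = λv, compare component 1: -3 = λ·1, so λ = -3.

-3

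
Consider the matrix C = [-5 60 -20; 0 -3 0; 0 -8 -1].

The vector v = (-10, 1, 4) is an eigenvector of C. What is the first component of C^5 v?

2430

First find the eigenvalue: Cv = (30, -3, -12) = -3·(-10, 1, 4), so λ = -3.
Then C^5 v = λ^5·v = (-3)^5·(-10, 1, 4) = -243·(-10, 1, 4) = (2430, -243, -972).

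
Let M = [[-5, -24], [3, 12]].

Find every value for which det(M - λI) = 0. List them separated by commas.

3, 4

det(M - μI) = (-5 - μ)(12 - μ) - (-24)·(3) = μ^2 - 7μ + 12.
This factors as (μ - 3)·(μ - 4) = 0.
Eigenvalues: 3, 4.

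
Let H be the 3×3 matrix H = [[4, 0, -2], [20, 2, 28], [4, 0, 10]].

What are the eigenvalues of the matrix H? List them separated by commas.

2, 6, 8

Set up det(μI - H) = 0.
Cofactor expansion gives p(μ) = μ^3 - 16μ^2 + 76μ - 96.
Try μ = 6: p(6) = 0, so 6 is a root.
Dividing by (μ - 6) leaves μ^2 - 10μ + 16.
The quadratic factors as (μ - 2)·(μ - 8).
Eigenvalues: 2, 6, 8.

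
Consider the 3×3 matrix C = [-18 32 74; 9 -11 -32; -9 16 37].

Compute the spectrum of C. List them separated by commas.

0, 3, 5

Set up det(tI - C) = 0.
Cofactor expansion gives p(t) = t^3 - 8t^2 + 15t.
Since p(0) = 0, t = 0 is a root.
Factor out t: p(t) = t·(t^2 - 8t + 15).
The quadratic factors as (t - 3)·(t - 5).
Eigenvalues: 0, 3, 5.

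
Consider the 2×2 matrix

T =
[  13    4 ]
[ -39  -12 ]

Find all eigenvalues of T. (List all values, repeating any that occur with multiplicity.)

0, 1

det(T - tI) = (13 - t)(-12 - t) - (4)·(-39) = t^2 - t.
This factors as t·(t - 1) = 0.
Eigenvalues: 0, 1.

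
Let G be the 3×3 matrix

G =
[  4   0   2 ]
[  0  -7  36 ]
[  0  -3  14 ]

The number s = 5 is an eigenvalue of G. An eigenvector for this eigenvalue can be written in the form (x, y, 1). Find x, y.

We need (G - 5I)v = 0.
G - 5I = [[-1, 0, 2], [0, -12, 36], [0, -3, 9]].
Row 1: (-1)·x + (0)·y + (2)·1 = 0
Row 2: (0)·x + (-12)·y + (36)·1 = 0
Row 3: (0)·x + (-3)·y + (9)·1 = 0
Solving gives x = 2, y = 3.
Check: G·(2, 3, 1) = (10, 15, 5) = 5·(2, 3, 1).

2, 3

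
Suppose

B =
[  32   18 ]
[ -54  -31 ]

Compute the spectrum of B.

det(B - λI) = (32 - λ)(-31 - λ) - (18)·(-54) = λ^2 - λ - 20.
This factors as (λ + 4)·(λ - 5) = 0.
Eigenvalues: -4, 5.

-4, 5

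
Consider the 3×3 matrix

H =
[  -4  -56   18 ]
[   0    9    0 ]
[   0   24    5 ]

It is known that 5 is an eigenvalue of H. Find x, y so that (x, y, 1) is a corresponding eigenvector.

2, 0

We need (H - 5I)v = 0.
H - 5I = [[-9, -56, 18], [0, 4, 0], [0, 24, 0]].
Row 1: (-9)·x + (-56)·y + (18)·1 = 0
Row 2: (0)·x + (4)·y + (0)·1 = 0
Row 3: (0)·x + (24)·y + (0)·1 = 0
Solving gives x = 2, y = 0.
Check: H·(2, 0, 1) = (10, 0, 5) = 5·(2, 0, 1).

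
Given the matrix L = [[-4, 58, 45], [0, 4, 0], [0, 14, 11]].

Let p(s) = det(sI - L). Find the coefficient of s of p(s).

-16

p(s) = s^3 - 11s^2 - 16s + 176.
The coefficient of s is -16.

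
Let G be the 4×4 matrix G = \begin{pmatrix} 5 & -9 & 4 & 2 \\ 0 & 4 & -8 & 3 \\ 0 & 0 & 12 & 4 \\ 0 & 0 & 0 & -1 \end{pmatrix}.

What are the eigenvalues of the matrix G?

G is upper triangular, so its eigenvalues are the diagonal entries.
Diagonal: 5, 4, 12, -1.

-1, 4, 5, 12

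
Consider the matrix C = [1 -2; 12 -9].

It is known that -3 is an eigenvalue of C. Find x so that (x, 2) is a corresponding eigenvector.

We need (C + 3I)v = 0.
C + 3I = [[4, -2], [12, -6]].
Row 1: (4)·x + (-2)·2 = 0
Row 2: (12)·x + (-6)·2 = 0
Solving gives x = 1.
Check: C·(1, 2) = (-3, -6) = -3·(1, 2).

1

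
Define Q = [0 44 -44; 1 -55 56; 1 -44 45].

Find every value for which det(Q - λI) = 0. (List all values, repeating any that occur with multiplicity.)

Set up det(lambda·I - Q) = 0.
Cofactor expansion gives p(lambda) = lambda^3 + 10·lambda^2 - 11·lambda.
Rational-root test: lambda = 0 gives p(0) = 0.
Factor out lambda: p(lambda) = lambda·(lambda^2 + 10·lambda - 11).
The quadratic factors as (lambda + 11)·(lambda - 1).
Eigenvalues: -11, 0, 1.

-11, 0, 1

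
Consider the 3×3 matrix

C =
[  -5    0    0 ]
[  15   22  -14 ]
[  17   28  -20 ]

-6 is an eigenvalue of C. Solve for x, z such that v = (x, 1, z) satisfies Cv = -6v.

0, 2

We need (C + 6I)v = 0.
C + 6I = [[1, 0, 0], [15, 28, -14], [17, 28, -14]].
Row 1: (1)·x + (0)·1 + (0)·z = 0
Row 2: (15)·x + (28)·1 + (-14)·z = 0
Row 3: (17)·x + (28)·1 + (-14)·z = 0
Solving gives x = 0, z = 2.
Check: C·(0, 1, 2) = (0, -6, -12) = -6·(0, 1, 2).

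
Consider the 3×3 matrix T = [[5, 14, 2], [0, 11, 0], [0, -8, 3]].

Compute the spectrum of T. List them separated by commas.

3, 5, 11

Set up det(lambda·I - T) = 0.
Cofactor expansion gives p(lambda) = lambda^3 - 19·lambda^2 + 103·lambda - 165.
Since p(3) = 0, lambda = 3 is a root.
Dividing by (lambda - 3) leaves lambda^2 - 16·lambda + 55.
The quadratic factors as (lambda - 5)·(lambda - 11).
Eigenvalues: 3, 5, 11.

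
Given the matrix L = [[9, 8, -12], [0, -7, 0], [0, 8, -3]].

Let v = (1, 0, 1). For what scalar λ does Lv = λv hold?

Compute Lv: L·(1, 0, 1) = (-3, 0, -3).
Since Lv = λv, compare component 1: -3 = λ·1, so λ = -3.

-3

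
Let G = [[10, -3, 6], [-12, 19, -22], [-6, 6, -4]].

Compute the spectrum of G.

The characteristic polynomial is p(λ) = det(λI - G).
Cofactor expansion gives p(λ) = λ^3 - 25λ^2 + 206λ - 560.
Rational-root test: λ = 10 gives p(10) = 0.
Factor out (λ - 10): p(λ) = (λ - 10)·(λ^2 - 15λ + 56).
The quadratic factors as (λ - 7)·(λ - 8).
Eigenvalues: 7, 8, 10.

7, 8, 10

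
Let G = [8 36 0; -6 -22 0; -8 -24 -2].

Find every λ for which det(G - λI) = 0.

Compute the characteristic polynomial p(λ) = det(λI - G).
Expanding the 3×3 determinant: p(λ) = λ^3 + 16λ^2 + 68λ + 80.
Since p(-2) = 0, λ = -2 is a root.
Factor out (λ + 2): p(λ) = (λ + 2)·(λ^2 + 14λ + 40).
The quadratic factors as (λ + 10)·(λ + 4).
Eigenvalues: -10, -4, -2.

-10, -4, -2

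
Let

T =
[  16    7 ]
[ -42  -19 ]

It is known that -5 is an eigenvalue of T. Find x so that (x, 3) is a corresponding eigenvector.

-1

We need (T + 5I)v = 0.
T + 5I = [[21, 7], [-42, -14]].
Row 1: (21)·x + (7)·3 = 0
Row 2: (-42)·x + (-14)·3 = 0
Solving gives x = -1.
Check: T·(-1, 3) = (5, -15) = -5·(-1, 3).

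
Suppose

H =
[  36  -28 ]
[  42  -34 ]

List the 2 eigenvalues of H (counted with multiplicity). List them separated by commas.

-6, 8

det(H - lambda·I) = (36 - lambda)(-34 - lambda) - (-28)·(42) = lambda^2 - 2·lambda - 48.
This factors as (lambda + 6)·(lambda - 8) = 0.
Eigenvalues: -6, 8.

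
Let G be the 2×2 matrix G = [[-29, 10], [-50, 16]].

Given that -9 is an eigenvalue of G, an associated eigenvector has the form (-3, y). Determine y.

-6

We need (G + 9I)v = 0.
G + 9I = [[-20, 10], [-50, 25]].
Row 1: (-20)·-3 + (10)·y = 0
Row 2: (-50)·-3 + (25)·y = 0
Solving gives y = -6.
Check: G·(-3, -6) = (27, 54) = -9·(-3, -6).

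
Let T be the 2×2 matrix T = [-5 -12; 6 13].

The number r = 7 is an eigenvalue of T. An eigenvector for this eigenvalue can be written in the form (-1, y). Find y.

We need (T - 7I)v = 0.
T - 7I = [[-12, -12], [6, 6]].
Row 1: (-12)·-1 + (-12)·y = 0
Row 2: (6)·-1 + (6)·y = 0
Solving gives y = 1.
Check: T·(-1, 1) = (-7, 7) = 7·(-1, 1).

1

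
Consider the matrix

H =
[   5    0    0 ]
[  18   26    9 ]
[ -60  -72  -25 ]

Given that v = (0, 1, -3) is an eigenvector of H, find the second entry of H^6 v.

1

First find the eigenvalue: Hv = (0, -1, 3) = -1·(0, 1, -3), so λ = -1.
Then H^6 v = λ^6·v = (-1)^6·(0, 1, -3) = 1·(0, 1, -3) = (0, 1, -3).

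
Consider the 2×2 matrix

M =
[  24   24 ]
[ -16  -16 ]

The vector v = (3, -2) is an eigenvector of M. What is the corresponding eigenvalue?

Compute Mv: M·(3, -2) = (24, -16).
Since Mv = λv, compare component 1: 24 = λ·3, so λ = 8.

8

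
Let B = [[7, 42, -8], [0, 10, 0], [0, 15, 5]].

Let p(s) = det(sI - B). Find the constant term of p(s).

-350

p(s) = s^3 - 22s^2 + 155s - 350.
The constant term is -350.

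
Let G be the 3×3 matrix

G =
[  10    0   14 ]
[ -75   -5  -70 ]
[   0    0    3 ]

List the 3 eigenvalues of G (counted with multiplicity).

Compute the characteristic polynomial p(t) = det(tI - G).
Expanding the 3×3 determinant: p(t) = t^3 - 8t^2 - 35t + 150.
Rational-root test: t = 3 gives p(3) = 0.
Dividing by (t - 3) leaves t^2 - 5t - 50.
The quadratic factors as (t + 5)·(t - 10).
Eigenvalues: -5, 3, 10.

-5, 3, 10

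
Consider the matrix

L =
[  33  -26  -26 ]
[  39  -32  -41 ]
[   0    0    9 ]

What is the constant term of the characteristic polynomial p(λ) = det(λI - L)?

378

p(0) = det(0·I − L) = det(−L) = (−1)^3·det(L).
det(L) = -378, so p(0) = 378.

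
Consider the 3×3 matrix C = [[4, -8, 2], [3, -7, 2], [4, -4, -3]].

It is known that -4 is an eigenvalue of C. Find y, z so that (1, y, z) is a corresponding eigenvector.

We need (C + 4I)v = 0.
C + 4I = [[8, -8, 2], [3, -3, 2], [4, -4, 1]].
Row 1: (8)·1 + (-8)·y + (2)·z = 0
Row 2: (3)·1 + (-3)·y + (2)·z = 0
Row 3: (4)·1 + (-4)·y + (1)·z = 0
Solving gives y = 1, z = 0.
Check: C·(1, 1, 0) = (-4, -4, 0) = -4·(1, 1, 0).

1, 0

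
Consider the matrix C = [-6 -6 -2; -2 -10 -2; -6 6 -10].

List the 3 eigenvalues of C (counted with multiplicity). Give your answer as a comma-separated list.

-12, -10, -4

Set up det(rI - C) = 0.
Expanding along the first row, p(r) = r^3 + 26r^2 + 208r + 480.
Rational-root test: r = -4 gives p(-4) = 0.
Dividing by (r + 4) leaves r^2 + 22r + 120.
The quadratic factors as (r + 12)·(r + 10).
Eigenvalues: -12, -10, -4.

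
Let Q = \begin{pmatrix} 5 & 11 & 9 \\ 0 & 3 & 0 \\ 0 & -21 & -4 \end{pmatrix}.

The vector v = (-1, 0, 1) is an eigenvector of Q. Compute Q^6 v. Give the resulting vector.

First find the eigenvalue: Qv = (4, 0, -4) = -4·(-1, 0, 1), so λ = -4.
Then Q^6 v = λ^6·v = (-4)^6·(-1, 0, 1) = 4096·(-1, 0, 1) = (-4096, 0, 4096).

(-4096, 0, 4096)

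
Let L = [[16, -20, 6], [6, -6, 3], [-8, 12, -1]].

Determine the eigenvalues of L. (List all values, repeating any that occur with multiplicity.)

Compute the characteristic polynomial p(μ) = det(μI - L).
Cofactor expansion gives p(μ) = μ^3 - 9μ^2 + 26μ - 24.
Since p(4) = 0, μ = 4 is a root.
Factor out (μ - 4): p(μ) = (μ - 4)·(μ^2 - 5μ + 6).
The quadratic factors as (μ - 2)·(μ - 3).
Eigenvalues: 2, 3, 4.

2, 3, 4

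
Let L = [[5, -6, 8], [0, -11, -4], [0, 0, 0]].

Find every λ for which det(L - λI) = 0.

L is upper triangular, so its eigenvalues are the diagonal entries.
Diagonal: 5, -11, 0.

-11, 0, 5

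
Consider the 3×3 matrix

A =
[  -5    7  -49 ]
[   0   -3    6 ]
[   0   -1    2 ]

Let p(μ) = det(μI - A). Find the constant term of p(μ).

0

p(μ) = μ^3 + 6μ^2 + 5μ.
The constant term is 0.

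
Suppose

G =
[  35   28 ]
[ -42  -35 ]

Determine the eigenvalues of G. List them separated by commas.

-7, 7

det(G - sI) = (35 - s)(-35 - s) - (28)·(-42) = s^2 - 49.
This factors as (s + 7)·(s - 7) = 0.
Eigenvalues: -7, 7.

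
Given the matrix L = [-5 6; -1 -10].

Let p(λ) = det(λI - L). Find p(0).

56

p(0) = det(0·I − L) = det(−L) = (−1)^2·det(L).
det(L) = 56, so p(0) = 56.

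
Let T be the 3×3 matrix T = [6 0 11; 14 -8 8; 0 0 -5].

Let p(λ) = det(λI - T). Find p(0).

-240

p(0) = det(0·I − T) = det(−T) = (−1)^3·det(T).
det(T) = 240, so p(0) = -240.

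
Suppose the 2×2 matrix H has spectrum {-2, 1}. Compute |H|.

det(H) is the product of the eigenvalues: (-2) · (1) = -2.

-2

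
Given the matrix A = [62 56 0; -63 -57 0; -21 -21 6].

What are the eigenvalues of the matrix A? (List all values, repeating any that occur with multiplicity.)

-1, 6, 6

Set up det(λI - A) = 0.
Expanding the 3×3 determinant: p(λ) = λ^3 - 11λ^2 + 24λ + 36.
Rational-root test: λ = -1 gives p(-1) = 0.
Factor out (λ + 1): p(λ) = (λ + 1)·(λ^2 - 12λ + 36).
The quadratic factor is (λ - 6)^2.
Eigenvalues: -1, 6, 6.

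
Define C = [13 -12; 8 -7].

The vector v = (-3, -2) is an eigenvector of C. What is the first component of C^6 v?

-46875

First find the eigenvalue: Cv = (-15, -10) = 5·(-3, -2), so λ = 5.
Then C^6 v = λ^6·v = 5^6·(-3, -2) = 15625·(-3, -2) = (-46875, -31250).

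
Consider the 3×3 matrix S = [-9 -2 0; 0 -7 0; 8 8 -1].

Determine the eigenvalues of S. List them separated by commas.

Compute the characteristic polynomial p(lambda) = det(lambda·I - S).
Expanding the 3×3 determinant: p(lambda) = lambda^3 + 17·lambda^2 + 79·lambda + 63.
Rational-root test: lambda = -1 gives p(-1) = 0.
Factor out (lambda + 1): p(lambda) = (lambda + 1)·(lambda^2 + 16·lambda + 63).
The quadratic factors as (lambda + 9)·(lambda + 7).
Eigenvalues: -9, -7, -1.

-9, -7, -1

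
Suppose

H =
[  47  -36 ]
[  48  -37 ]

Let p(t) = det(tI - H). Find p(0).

p(0) = det(0·I − H) = det(−H) = (−1)^2·det(H).
det(H) = -11, so p(0) = -11.

-11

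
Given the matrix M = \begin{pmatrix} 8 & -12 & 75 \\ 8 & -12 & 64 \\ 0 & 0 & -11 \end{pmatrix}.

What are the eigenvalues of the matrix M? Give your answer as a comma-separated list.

Set up det(tI - M) = 0.
Cofactor expansion gives p(t) = t^3 + 15t^2 + 44t.
Since p(0) = 0, t = 0 is a root.
Factor out t: p(t) = t·(t^2 + 15t + 44).
The quadratic factors as (t + 11)·(t + 4).
Eigenvalues: -11, -4, 0.

-11, -4, 0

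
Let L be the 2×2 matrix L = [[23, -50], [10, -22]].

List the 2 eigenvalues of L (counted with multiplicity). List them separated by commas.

-2, 3

det(L - μI) = (23 - μ)(-22 - μ) - (-50)·(10) = μ^2 - μ - 6.
This factors as (μ + 2)·(μ - 3) = 0.
Eigenvalues: -2, 3.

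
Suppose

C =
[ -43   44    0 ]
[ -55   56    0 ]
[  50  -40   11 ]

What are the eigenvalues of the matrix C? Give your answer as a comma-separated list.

1, 11, 12

Compute the characteristic polynomial p(s) = det(sI - C).
Expanding along the first row, p(s) = s^3 - 24s^2 + 155s - 132.
Since p(11) = 0, s = 11 is a root.
Factor out (s - 11): p(s) = (s - 11)·(s^2 - 13s + 12).
The quadratic factors as (s - 1)·(s - 12).
Eigenvalues: 1, 11, 12.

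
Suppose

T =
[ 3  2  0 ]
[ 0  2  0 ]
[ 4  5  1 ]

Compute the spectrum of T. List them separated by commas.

1, 2, 3

Compute the characteristic polynomial p(s) = det(sI - T).
Expanding the 3×3 determinant: p(s) = s^3 - 6s^2 + 11s - 6.
Since p(1) = 0, s = 1 is a root.
Factor out (s - 1): p(s) = (s - 1)·(s^2 - 5s + 6).
The quadratic factors as (s - 2)·(s - 3).
Eigenvalues: 1, 2, 3.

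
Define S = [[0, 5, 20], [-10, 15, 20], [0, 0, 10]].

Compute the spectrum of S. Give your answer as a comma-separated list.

5, 10, 10

Set up det(lambda·I - S) = 0.
Cofactor expansion gives p(lambda) = lambda^3 - 25·lambda^2 + 200·lambda - 500.
Since p(10) = 0, lambda = 10 is a root.
Dividing by (lambda - 10) leaves lambda^2 - 15·lambda + 50.
The quadratic factors as (lambda - 5)·(lambda - 10).
Eigenvalues: 5, 10, 10.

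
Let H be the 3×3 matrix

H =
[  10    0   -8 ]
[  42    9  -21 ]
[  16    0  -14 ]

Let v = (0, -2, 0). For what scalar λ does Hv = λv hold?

Compute Hv: H·(0, -2, 0) = (0, -18, 0).
Since Hv = λv, compare component 2: -18 = λ·-2, so λ = 9.

9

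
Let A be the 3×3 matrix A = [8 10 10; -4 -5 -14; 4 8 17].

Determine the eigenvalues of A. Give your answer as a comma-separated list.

The characteristic polynomial is p(lambda) = det(lambda·I - A).
Cofactor expansion gives p(lambda) = lambda^3 - 20·lambda^2 + 123·lambda - 216.
Since p(8) = 0, lambda = 8 is a root.
Factor out (lambda - 8): p(lambda) = (lambda - 8)·(lambda^2 - 12·lambda + 27).
The quadratic factors as (lambda - 3)·(lambda - 9).
Eigenvalues: 3, 8, 9.

3, 8, 9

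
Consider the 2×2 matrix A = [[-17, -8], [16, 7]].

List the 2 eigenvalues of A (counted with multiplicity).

det(A - lambda·I) = (-17 - lambda)(7 - lambda) - (-8)·(16) = lambda^2 + 10·lambda + 9.
This factors as (lambda + 9)·(lambda + 1) = 0.
Eigenvalues: -9, -1.

-9, -1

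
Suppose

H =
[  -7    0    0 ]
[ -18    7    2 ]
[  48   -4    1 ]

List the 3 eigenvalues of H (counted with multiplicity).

The characteristic polynomial is p(μ) = det(μI - H).
Expanding the 3×3 determinant: p(μ) = μ^3 - μ^2 - 41μ + 105.
Rational-root test: μ = -7 gives p(-7) = 0.
Factor out (μ + 7): p(μ) = (μ + 7)·(μ^2 - 8μ + 15).
The quadratic factors as (μ - 3)·(μ - 5).
Eigenvalues: -7, 3, 5.

-7, 3, 5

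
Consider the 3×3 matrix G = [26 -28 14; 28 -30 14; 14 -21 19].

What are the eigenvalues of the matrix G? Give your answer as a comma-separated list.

-2, 5, 12

Set up det(lambda·I - G) = 0.
Expanding the 3×3 determinant: p(lambda) = lambda^3 - 15·lambda^2 + 26·lambda + 120.
Rational-root test: lambda = 12 gives p(12) = 0.
Dividing by (lambda - 12) leaves lambda^2 - 3·lambda - 10.
The quadratic factors as (lambda + 2)·(lambda - 5).
Eigenvalues: -2, 5, 12.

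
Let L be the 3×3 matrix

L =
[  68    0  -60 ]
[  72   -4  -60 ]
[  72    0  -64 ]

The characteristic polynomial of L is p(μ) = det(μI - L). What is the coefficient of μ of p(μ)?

-48

p(μ) = μ^3 - 48μ - 128.
The coefficient of μ is -48.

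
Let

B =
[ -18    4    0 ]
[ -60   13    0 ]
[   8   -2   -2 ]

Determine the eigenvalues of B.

The characteristic polynomial is p(lambda) = det(lambda·I - B).
Cofactor expansion gives p(lambda) = lambda^3 + 7·lambda^2 + 16·lambda + 12.
Try lambda = -3: p(-3) = 0, so -3 is a root.
Factor out (lambda + 3): p(lambda) = (lambda + 3)·(lambda^2 + 4·lambda + 4).
The quadratic factor is (lambda + 2)^2.
Eigenvalues: -3, -2, -2.

-3, -2, -2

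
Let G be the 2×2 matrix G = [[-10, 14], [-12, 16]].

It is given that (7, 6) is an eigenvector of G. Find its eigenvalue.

2

Compute Gv: G·(7, 6) = (14, 12).
Since Gv = λv, compare component 1: 14 = λ·7, so λ = 2.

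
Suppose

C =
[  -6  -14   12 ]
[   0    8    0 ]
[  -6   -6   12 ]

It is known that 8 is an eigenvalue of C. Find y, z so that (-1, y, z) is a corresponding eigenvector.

We need (C - 8I)v = 0.
C - 8I = [[-14, -14, 12], [0, 0, 0], [-6, -6, 4]].
Row 1: (-14)·-1 + (-14)·y + (12)·z = 0
Row 2: (0)·-1 + (0)·y + (0)·z = 0
Row 3: (-6)·-1 + (-6)·y + (4)·z = 0
Solving gives y = 1, z = 0.
Check: C·(-1, 1, 0) = (-8, 8, 0) = 8·(-1, 1, 0).

1, 0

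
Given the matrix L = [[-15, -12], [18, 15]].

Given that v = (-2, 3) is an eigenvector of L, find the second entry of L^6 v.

First find the eigenvalue: Lv = (-6, 9) = 3·(-2, 3), so λ = 3.
Then L^6 v = λ^6·v = 3^6·(-2, 3) = 729·(-2, 3) = (-1458, 2187).

2187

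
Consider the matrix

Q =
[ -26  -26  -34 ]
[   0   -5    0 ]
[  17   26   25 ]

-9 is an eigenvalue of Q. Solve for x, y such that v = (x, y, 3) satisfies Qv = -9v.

We need (Q + 9I)v = 0.
Q + 9I = [[-17, -26, -34], [0, 4, 0], [17, 26, 34]].
Row 1: (-17)·x + (-26)·y + (-34)·3 = 0
Row 2: (0)·x + (4)·y + (0)·3 = 0
Row 3: (17)·x + (26)·y + (34)·3 = 0
Solving gives x = -6, y = 0.
Check: Q·(-6, 0, 3) = (54, 0, -27) = -9·(-6, 0, 3).

-6, 0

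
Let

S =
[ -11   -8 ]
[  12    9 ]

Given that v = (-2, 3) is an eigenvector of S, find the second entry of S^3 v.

3

First find the eigenvalue: Sv = (-2, 3) = 1·(-2, 3), so λ = 1.
Then S^3 v = λ^3·v = 1^3·(-2, 3) = 1·(-2, 3) = (-2, 3).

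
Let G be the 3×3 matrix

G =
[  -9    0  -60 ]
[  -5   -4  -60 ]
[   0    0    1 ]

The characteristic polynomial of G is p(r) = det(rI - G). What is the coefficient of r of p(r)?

p(r) = r^3 + 12r^2 + 23r - 36.
The coefficient of r is 23.

23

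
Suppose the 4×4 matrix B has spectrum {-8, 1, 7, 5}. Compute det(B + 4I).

If B has eigenvalues -8, 1, 7, 5, then B + 4I has eigenvalues -4, 5, 11, 9.
det(B + 4I) = (-4) · (5) · (11) · (9) = -1980.

-1980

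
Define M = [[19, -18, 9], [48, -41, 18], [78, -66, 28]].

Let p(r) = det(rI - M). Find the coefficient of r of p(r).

-45

p(r) = r^3 - 6r^2 - 45r + 50.
The coefficient of r is -45.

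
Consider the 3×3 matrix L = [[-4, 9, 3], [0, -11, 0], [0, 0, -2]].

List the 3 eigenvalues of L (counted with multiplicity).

-11, -4, -2

L is upper triangular, so its eigenvalues are the diagonal entries.
Diagonal: -4, -11, -2.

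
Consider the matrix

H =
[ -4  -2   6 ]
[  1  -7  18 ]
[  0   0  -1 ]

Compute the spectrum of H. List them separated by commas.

Set up det(μI - H) = 0.
Expanding the 3×3 determinant: p(μ) = μ^3 + 12μ^2 + 41μ + 30.
Since p(-6) = 0, μ = -6 is a root.
Factor out (μ + 6): p(μ) = (μ + 6)·(μ^2 + 6μ + 5).
The quadratic factors as (μ + 5)·(μ + 1).
Eigenvalues: -6, -5, -1.

-6, -5, -1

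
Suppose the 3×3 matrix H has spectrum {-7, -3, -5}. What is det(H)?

det(H) is the product of the eigenvalues: (-7) · (-3) · (-5) = -105.

-105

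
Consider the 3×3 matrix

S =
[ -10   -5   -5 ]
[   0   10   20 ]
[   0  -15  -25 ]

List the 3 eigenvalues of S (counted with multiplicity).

The characteristic polynomial is p(λ) = det(λI - S).
Expanding the 3×3 determinant: p(λ) = λ^3 + 25λ^2 + 200λ + 500.
Rational-root test: λ = -5 gives p(-5) = 0.
Factor out (λ + 5): p(λ) = (λ + 5)·(λ^2 + 20λ + 100).
The quadratic factor is (λ + 10)^2.
Eigenvalues: -10, -10, -5.

-10, -10, -5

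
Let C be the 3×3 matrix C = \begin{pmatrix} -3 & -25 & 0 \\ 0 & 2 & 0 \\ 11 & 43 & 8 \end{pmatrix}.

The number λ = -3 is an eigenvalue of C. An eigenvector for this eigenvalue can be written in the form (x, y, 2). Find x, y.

-2, 0

We need (C + 3I)v = 0.
C + 3I = [[0, -25, 0], [0, 5, 0], [11, 43, 11]].
Row 1: (0)·x + (-25)·y + (0)·2 = 0
Row 2: (0)·x + (5)·y + (0)·2 = 0
Row 3: (11)·x + (43)·y + (11)·2 = 0
Solving gives x = -2, y = 0.
Check: C·(-2, 0, 2) = (6, 0, -6) = -3·(-2, 0, 2).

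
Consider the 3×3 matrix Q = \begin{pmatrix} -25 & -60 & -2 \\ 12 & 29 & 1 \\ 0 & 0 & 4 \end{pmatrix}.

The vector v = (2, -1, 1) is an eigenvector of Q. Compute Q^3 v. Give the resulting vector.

First find the eigenvalue: Qv = (8, -4, 4) = 4·(2, -1, 1), so λ = 4.
Then Q^3 v = λ^3·v = 4^3·(2, -1, 1) = 64·(2, -1, 1) = (128, -64, 64).

(128, -64, 64)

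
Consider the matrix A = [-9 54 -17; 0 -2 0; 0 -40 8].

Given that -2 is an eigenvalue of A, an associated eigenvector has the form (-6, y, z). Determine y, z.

We need (A + 2I)v = 0.
A + 2I = [[-7, 54, -17], [0, 0, 0], [0, -40, 10]].
Row 1: (-7)·-6 + (54)·y + (-17)·z = 0
Row 2: (0)·-6 + (0)·y + (0)·z = 0
Row 3: (0)·-6 + (-40)·y + (10)·z = 0
Solving gives y = 3, z = 12.
Check: A·(-6, 3, 12) = (12, -6, -24) = -2·(-6, 3, 12).

3, 12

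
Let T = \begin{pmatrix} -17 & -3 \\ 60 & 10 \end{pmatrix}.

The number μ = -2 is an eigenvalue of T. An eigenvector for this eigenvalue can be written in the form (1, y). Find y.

We need (T + 2I)v = 0.
T + 2I = [[-15, -3], [60, 12]].
Row 1: (-15)·1 + (-3)·y = 0
Row 2: (60)·1 + (12)·y = 0
Solving gives y = -5.
Check: T·(1, -5) = (-2, 10) = -2·(1, -5).

-5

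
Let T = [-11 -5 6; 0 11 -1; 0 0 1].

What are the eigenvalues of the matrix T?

T is upper triangular, so its eigenvalues are the diagonal entries.
Diagonal: -11, 11, 1.

-11, 1, 11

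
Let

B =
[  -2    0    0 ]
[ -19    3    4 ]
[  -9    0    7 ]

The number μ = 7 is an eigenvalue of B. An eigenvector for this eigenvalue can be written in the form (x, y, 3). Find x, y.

We need (B - 7I)v = 0.
B - 7I = [[-9, 0, 0], [-19, -4, 4], [-9, 0, 0]].
Row 1: (-9)·x + (0)·y + (0)·3 = 0
Row 2: (-19)·x + (-4)·y + (4)·3 = 0
Row 3: (-9)·x + (0)·y + (0)·3 = 0
Solving gives x = 0, y = 3.
Check: B·(0, 3, 3) = (0, 21, 21) = 7·(0, 3, 3).

0, 3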